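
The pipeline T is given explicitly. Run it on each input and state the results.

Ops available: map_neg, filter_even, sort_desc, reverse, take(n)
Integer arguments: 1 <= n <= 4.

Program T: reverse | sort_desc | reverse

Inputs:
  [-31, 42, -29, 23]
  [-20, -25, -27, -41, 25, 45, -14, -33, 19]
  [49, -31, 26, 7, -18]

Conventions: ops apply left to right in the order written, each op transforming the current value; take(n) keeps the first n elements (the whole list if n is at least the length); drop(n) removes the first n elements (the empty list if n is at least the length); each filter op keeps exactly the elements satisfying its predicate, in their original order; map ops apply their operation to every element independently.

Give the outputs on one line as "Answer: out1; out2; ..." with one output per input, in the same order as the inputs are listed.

Execution, op by op:
  [-31, 42, -29, 23] -> [23, -29, 42, -31] -> [42, 23, -29, -31] -> [-31, -29, 23, 42]
  [-20, -25, -27, -41, 25, 45, -14, -33, 19] -> [19, -33, -14, 45, 25, -41, -27, -25, -20] -> [45, 25, 19, -14, -20, -25, -27, -33, -41] -> [-41, -33, -27, -25, -20, -14, 19, 25, 45]
  [49, -31, 26, 7, -18] -> [-18, 7, 26, -31, 49] -> [49, 26, 7, -18, -31] -> [-31, -18, 7, 26, 49]

[-31, -29, 23, 42]; [-41, -33, -27, -25, -20, -14, 19, 25, 45]; [-31, -18, 7, 26, 49]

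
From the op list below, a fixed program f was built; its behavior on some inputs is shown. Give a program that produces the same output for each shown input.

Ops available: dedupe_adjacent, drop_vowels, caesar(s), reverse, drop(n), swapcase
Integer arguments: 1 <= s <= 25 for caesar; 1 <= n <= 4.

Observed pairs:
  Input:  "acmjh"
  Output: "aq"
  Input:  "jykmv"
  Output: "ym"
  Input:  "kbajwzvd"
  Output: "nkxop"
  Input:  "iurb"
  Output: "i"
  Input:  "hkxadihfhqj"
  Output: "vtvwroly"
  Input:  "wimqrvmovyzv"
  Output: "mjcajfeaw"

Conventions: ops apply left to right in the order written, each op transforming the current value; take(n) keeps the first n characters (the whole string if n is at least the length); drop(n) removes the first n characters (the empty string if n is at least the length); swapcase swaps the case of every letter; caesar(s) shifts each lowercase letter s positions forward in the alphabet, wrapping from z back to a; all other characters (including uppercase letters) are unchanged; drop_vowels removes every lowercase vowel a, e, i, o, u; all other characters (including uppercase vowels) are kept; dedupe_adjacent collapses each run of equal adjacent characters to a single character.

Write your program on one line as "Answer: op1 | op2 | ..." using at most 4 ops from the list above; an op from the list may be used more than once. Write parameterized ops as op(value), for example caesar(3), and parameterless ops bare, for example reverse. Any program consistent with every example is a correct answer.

drop(1) | reverse | drop(2) | caesar(14)

Check, running the answer program on each example:
  "acmjh" -> "cmjh" -> "hjmc" -> "mc" -> "aq"
  "jykmv" -> "ykmv" -> "vmky" -> "ky" -> "ym"
  "kbajwzvd" -> "bajwzvd" -> "dvzwjab" -> "zwjab" -> "nkxop"
  "iurb" -> "urb" -> "bru" -> "u" -> "i"
  "hkxadihfhqj" -> "kxadihfhqj" -> "jqhfhidaxk" -> "hfhidaxk" -> "vtvwroly"
  "wimqrvmovyzv" -> "imqrvmovyzv" -> "vzyvomvrqmi" -> "yvomvrqmi" -> "mjcajfeaw"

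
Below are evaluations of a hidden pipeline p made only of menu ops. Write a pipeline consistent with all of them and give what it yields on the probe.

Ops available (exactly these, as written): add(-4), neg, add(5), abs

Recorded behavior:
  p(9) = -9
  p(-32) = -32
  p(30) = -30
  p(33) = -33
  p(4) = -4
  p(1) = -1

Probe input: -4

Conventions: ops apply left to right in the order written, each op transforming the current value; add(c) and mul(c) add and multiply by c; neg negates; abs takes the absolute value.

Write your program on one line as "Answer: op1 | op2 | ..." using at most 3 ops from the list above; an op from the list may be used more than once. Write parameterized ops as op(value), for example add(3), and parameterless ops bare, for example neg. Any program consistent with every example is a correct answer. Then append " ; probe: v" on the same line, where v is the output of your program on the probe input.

abs | neg ; probe: -4

Check, running the answer program on each example:
  9 -> 9 -> -9
  -32 -> 32 -> -32
  30 -> 30 -> -30
  33 -> 33 -> -33
  4 -> 4 -> -4
  1 -> 1 -> -1
  probe: -4 -> 4 -> -4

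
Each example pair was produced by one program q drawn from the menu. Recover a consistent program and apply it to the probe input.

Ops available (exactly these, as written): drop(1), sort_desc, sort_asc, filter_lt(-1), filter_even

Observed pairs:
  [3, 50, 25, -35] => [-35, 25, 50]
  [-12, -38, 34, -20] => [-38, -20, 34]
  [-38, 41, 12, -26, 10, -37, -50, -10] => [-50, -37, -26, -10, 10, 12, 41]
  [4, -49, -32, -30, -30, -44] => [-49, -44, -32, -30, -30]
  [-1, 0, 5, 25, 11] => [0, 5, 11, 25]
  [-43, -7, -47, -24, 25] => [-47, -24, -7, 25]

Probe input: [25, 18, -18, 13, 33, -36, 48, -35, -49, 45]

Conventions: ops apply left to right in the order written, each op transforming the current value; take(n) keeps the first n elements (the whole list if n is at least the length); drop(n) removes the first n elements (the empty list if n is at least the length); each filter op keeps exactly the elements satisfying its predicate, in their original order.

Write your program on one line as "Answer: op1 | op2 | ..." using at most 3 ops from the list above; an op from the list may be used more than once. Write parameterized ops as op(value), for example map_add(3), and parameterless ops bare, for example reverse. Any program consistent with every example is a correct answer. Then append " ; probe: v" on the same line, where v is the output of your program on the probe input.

drop(1) | sort_asc ; probe: [-49, -36, -35, -18, 13, 18, 33, 45, 48]

Check, running the answer program on each example:
  [3, 50, 25, -35] -> [50, 25, -35] -> [-35, 25, 50]
  [-12, -38, 34, -20] -> [-38, 34, -20] -> [-38, -20, 34]
  [-38, 41, 12, -26, 10, -37, -50, -10] -> [41, 12, -26, 10, -37, -50, -10] -> [-50, -37, -26, -10, 10, 12, 41]
  [4, -49, -32, -30, -30, -44] -> [-49, -32, -30, -30, -44] -> [-49, -44, -32, -30, -30]
  [-1, 0, 5, 25, 11] -> [0, 5, 25, 11] -> [0, 5, 11, 25]
  [-43, -7, -47, -24, 25] -> [-7, -47, -24, 25] -> [-47, -24, -7, 25]
  probe: [25, 18, -18, 13, 33, -36, 48, -35, -49, 45] -> [18, -18, 13, 33, -36, 48, -35, -49, 45] -> [-49, -36, -35, -18, 13, 18, 33, 45, 48]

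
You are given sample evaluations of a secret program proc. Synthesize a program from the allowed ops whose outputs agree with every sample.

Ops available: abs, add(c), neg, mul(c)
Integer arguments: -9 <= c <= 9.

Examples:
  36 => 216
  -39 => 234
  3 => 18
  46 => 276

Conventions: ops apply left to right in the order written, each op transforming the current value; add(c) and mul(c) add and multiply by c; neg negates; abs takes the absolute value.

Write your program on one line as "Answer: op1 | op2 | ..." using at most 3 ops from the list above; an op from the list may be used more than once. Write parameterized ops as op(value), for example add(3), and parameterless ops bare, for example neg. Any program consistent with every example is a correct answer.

mul(6) | neg | abs

Check, running the answer program on each example:
  36 -> 216 -> -216 -> 216
  -39 -> -234 -> 234 -> 234
  3 -> 18 -> -18 -> 18
  46 -> 276 -> -276 -> 276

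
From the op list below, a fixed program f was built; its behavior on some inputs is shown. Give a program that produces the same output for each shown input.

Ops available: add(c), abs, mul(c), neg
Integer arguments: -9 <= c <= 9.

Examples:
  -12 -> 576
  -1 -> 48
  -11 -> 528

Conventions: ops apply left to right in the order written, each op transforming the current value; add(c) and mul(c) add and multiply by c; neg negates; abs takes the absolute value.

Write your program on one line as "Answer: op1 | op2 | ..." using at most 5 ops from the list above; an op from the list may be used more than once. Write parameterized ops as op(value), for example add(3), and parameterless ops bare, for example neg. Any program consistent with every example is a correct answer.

abs | mul(-6) | abs | mul(8)

Check, running the answer program on each example:
  -12 -> 12 -> -72 -> 72 -> 576
  -1 -> 1 -> -6 -> 6 -> 48
  -11 -> 11 -> -66 -> 66 -> 528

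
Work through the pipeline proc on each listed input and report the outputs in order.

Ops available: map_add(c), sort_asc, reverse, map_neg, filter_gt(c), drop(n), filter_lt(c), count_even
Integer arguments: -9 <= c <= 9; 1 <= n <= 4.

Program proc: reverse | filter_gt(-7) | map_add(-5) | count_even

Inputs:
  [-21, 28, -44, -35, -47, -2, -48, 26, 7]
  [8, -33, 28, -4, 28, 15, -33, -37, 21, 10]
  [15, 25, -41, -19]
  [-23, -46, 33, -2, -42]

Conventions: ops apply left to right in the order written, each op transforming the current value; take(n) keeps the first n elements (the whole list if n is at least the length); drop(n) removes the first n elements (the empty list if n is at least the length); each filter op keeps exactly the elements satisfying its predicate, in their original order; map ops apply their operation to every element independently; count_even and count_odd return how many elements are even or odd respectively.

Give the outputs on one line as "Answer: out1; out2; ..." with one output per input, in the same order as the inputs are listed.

Execution, op by op:
  [-21, 28, -44, -35, -47, -2, -48, 26, 7] -> [7, 26, -48, -2, -47, -35, -44, 28, -21] -> [7, 26, -2, 28] -> [2, 21, -7, 23] -> 1
  [8, -33, 28, -4, 28, 15, -33, -37, 21, 10] -> [10, 21, -37, -33, 15, 28, -4, 28, -33, 8] -> [10, 21, 15, 28, -4, 28, 8] -> [5, 16, 10, 23, -9, 23, 3] -> 2
  [15, 25, -41, -19] -> [-19, -41, 25, 15] -> [25, 15] -> [20, 10] -> 2
  [-23, -46, 33, -2, -42] -> [-42, -2, 33, -46, -23] -> [-2, 33] -> [-7, 28] -> 1

1; 2; 2; 1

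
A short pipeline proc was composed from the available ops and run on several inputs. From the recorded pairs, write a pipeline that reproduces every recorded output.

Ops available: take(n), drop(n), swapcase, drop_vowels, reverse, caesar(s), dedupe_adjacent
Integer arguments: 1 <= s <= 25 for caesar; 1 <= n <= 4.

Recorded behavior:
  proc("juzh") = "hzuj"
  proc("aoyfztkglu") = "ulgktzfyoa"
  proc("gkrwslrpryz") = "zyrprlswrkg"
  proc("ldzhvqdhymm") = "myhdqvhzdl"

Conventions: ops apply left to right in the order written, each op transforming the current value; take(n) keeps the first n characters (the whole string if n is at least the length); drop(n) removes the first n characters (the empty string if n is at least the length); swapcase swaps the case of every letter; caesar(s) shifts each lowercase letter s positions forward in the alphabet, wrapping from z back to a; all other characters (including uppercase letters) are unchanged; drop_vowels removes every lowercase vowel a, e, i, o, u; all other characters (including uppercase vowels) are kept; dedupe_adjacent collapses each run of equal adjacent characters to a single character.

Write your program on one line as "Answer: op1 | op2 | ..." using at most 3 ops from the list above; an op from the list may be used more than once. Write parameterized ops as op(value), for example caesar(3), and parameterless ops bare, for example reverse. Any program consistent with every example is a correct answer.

reverse | dedupe_adjacent

Check, running the answer program on each example:
  "juzh" -> "hzuj" -> "hzuj"
  "aoyfztkglu" -> "ulgktzfyoa" -> "ulgktzfyoa"
  "gkrwslrpryz" -> "zyrprlswrkg" -> "zyrprlswrkg"
  "ldzhvqdhymm" -> "mmyhdqvhzdl" -> "myhdqvhzdl"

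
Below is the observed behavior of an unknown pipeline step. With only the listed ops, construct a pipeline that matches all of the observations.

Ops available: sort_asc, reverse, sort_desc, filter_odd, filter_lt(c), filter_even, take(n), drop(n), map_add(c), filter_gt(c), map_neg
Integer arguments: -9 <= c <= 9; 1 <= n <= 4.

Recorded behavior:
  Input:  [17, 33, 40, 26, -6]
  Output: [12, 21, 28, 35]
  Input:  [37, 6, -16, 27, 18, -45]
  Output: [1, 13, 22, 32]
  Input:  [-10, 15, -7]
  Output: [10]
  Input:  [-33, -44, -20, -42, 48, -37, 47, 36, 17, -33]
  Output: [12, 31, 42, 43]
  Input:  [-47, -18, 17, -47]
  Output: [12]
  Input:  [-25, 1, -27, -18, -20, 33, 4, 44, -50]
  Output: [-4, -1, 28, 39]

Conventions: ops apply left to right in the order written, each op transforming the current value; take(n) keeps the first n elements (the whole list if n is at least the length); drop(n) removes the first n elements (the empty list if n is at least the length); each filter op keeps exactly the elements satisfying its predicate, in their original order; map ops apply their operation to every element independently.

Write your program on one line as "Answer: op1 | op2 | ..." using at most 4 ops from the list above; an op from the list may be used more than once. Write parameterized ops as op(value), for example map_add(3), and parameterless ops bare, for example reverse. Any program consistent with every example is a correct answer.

sort_desc | reverse | map_add(-5) | filter_gt(-9)

Check, running the answer program on each example:
  [17, 33, 40, 26, -6] -> [40, 33, 26, 17, -6] -> [-6, 17, 26, 33, 40] -> [-11, 12, 21, 28, 35] -> [12, 21, 28, 35]
  [37, 6, -16, 27, 18, -45] -> [37, 27, 18, 6, -16, -45] -> [-45, -16, 6, 18, 27, 37] -> [-50, -21, 1, 13, 22, 32] -> [1, 13, 22, 32]
  [-10, 15, -7] -> [15, -7, -10] -> [-10, -7, 15] -> [-15, -12, 10] -> [10]
  [-33, -44, -20, -42, 48, -37, 47, 36, 17, -33] -> [48, 47, 36, 17, -20, -33, -33, -37, -42, -44] -> [-44, -42, -37, -33, -33, -20, 17, 36, 47, 48] -> [-49, -47, -42, -38, -38, -25, 12, 31, 42, 43] -> [12, 31, 42, 43]
  [-47, -18, 17, -47] -> [17, -18, -47, -47] -> [-47, -47, -18, 17] -> [-52, -52, -23, 12] -> [12]
  [-25, 1, -27, -18, -20, 33, 4, 44, -50] -> [44, 33, 4, 1, -18, -20, -25, -27, -50] -> [-50, -27, -25, -20, -18, 1, 4, 33, 44] -> [-55, -32, -30, -25, -23, -4, -1, 28, 39] -> [-4, -1, 28, 39]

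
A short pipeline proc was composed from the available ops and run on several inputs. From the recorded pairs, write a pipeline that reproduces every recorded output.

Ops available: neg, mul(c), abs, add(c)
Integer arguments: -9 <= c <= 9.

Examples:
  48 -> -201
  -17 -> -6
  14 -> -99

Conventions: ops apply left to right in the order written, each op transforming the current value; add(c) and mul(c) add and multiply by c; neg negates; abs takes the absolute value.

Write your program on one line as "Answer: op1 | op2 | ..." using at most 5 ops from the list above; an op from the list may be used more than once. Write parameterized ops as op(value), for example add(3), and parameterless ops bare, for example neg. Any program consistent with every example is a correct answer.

add(8) | add(8) | mul(-3) | add(-9)

Check, running the answer program on each example:
  48 -> 56 -> 64 -> -192 -> -201
  -17 -> -9 -> -1 -> 3 -> -6
  14 -> 22 -> 30 -> -90 -> -99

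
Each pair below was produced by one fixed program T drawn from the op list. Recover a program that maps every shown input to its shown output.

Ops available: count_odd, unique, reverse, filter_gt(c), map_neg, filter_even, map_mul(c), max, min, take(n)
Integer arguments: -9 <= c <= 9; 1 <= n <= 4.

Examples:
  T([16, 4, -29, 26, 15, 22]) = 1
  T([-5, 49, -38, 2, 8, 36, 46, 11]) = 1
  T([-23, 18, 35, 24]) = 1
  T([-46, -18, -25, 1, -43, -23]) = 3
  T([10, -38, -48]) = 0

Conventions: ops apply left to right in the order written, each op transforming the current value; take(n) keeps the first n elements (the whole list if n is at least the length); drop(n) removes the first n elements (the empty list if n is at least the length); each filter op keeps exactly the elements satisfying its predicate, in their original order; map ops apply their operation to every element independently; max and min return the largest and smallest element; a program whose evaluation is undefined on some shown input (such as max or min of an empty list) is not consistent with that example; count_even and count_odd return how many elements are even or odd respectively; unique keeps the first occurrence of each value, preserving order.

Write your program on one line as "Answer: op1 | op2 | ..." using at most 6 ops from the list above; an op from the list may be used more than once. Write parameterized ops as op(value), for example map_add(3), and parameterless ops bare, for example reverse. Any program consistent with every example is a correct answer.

reverse | map_mul(-5) | filter_gt(5) | reverse | map_neg | count_odd

Check, running the answer program on each example:
  [16, 4, -29, 26, 15, 22] -> [22, 15, 26, -29, 4, 16] -> [-110, -75, -130, 145, -20, -80] -> [145] -> [145] -> [-145] -> 1
  [-5, 49, -38, 2, 8, 36, 46, 11] -> [11, 46, 36, 8, 2, -38, 49, -5] -> [-55, -230, -180, -40, -10, 190, -245, 25] -> [190, 25] -> [25, 190] -> [-25, -190] -> 1
  [-23, 18, 35, 24] -> [24, 35, 18, -23] -> [-120, -175, -90, 115] -> [115] -> [115] -> [-115] -> 1
  [-46, -18, -25, 1, -43, -23] -> [-23, -43, 1, -25, -18, -46] -> [115, 215, -5, 125, 90, 230] -> [115, 215, 125, 90, 230] -> [230, 90, 125, 215, 115] -> [-230, -90, -125, -215, -115] -> 3
  [10, -38, -48] -> [-48, -38, 10] -> [240, 190, -50] -> [240, 190] -> [190, 240] -> [-190, -240] -> 0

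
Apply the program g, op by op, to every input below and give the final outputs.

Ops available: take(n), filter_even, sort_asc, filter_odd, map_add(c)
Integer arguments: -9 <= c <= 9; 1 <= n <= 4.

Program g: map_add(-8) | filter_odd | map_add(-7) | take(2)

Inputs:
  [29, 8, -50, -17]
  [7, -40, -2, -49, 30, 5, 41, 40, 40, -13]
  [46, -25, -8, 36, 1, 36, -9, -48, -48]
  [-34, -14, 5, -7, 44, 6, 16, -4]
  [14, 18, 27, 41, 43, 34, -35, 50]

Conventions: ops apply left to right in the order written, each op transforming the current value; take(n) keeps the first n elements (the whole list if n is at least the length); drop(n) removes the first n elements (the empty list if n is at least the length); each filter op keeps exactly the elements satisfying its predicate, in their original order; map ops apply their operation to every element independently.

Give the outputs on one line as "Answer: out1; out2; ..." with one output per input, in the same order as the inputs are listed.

Execution, op by op:
  [29, 8, -50, -17] -> [21, 0, -58, -25] -> [21, -25] -> [14, -32] -> [14, -32]
  [7, -40, -2, -49, 30, 5, 41, 40, 40, -13] -> [-1, -48, -10, -57, 22, -3, 33, 32, 32, -21] -> [-1, -57, -3, 33, -21] -> [-8, -64, -10, 26, -28] -> [-8, -64]
  [46, -25, -8, 36, 1, 36, -9, -48, -48] -> [38, -33, -16, 28, -7, 28, -17, -56, -56] -> [-33, -7, -17] -> [-40, -14, -24] -> [-40, -14]
  [-34, -14, 5, -7, 44, 6, 16, -4] -> [-42, -22, -3, -15, 36, -2, 8, -12] -> [-3, -15] -> [-10, -22] -> [-10, -22]
  [14, 18, 27, 41, 43, 34, -35, 50] -> [6, 10, 19, 33, 35, 26, -43, 42] -> [19, 33, 35, -43] -> [12, 26, 28, -50] -> [12, 26]

[14, -32]; [-8, -64]; [-40, -14]; [-10, -22]; [12, 26]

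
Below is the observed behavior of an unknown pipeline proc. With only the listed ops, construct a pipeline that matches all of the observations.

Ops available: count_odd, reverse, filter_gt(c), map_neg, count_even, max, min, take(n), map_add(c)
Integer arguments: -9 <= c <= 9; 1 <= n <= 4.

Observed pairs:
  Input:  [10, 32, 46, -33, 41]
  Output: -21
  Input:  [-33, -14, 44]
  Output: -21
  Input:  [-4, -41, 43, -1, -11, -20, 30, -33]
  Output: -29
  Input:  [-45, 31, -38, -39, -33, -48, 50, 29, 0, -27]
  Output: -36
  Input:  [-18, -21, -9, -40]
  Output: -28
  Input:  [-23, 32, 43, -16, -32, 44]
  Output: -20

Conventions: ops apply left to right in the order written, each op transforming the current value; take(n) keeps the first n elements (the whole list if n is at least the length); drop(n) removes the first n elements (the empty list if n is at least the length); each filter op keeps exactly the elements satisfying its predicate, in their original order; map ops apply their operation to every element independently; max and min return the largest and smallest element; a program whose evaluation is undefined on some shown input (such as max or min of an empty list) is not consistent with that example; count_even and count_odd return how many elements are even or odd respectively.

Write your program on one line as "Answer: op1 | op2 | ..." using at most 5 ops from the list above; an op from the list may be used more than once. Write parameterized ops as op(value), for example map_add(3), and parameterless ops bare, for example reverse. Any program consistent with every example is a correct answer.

reverse | map_add(3) | map_add(9) | min

Check, running the answer program on each example:
  [10, 32, 46, -33, 41] -> [41, -33, 46, 32, 10] -> [44, -30, 49, 35, 13] -> [53, -21, 58, 44, 22] -> -21
  [-33, -14, 44] -> [44, -14, -33] -> [47, -11, -30] -> [56, -2, -21] -> -21
  [-4, -41, 43, -1, -11, -20, 30, -33] -> [-33, 30, -20, -11, -1, 43, -41, -4] -> [-30, 33, -17, -8, 2, 46, -38, -1] -> [-21, 42, -8, 1, 11, 55, -29, 8] -> -29
  [-45, 31, -38, -39, -33, -48, 50, 29, 0, -27] -> [-27, 0, 29, 50, -48, -33, -39, -38, 31, -45] -> [-24, 3, 32, 53, -45, -30, -36, -35, 34, -42] -> [-15, 12, 41, 62, -36, -21, -27, -26, 43, -33] -> -36
  [-18, -21, -9, -40] -> [-40, -9, -21, -18] -> [-37, -6, -18, -15] -> [-28, 3, -9, -6] -> -28
  [-23, 32, 43, -16, -32, 44] -> [44, -32, -16, 43, 32, -23] -> [47, -29, -13, 46, 35, -20] -> [56, -20, -4, 55, 44, -11] -> -20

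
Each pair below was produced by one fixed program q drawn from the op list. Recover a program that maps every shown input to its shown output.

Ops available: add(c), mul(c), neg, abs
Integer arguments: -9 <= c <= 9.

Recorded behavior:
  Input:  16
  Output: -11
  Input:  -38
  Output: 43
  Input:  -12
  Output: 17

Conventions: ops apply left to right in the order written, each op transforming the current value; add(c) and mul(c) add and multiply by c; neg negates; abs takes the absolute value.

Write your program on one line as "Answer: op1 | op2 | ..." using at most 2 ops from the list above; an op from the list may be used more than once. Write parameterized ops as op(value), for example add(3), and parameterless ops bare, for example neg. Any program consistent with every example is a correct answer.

neg | add(5)

Check, running the answer program on each example:
  16 -> -16 -> -11
  -38 -> 38 -> 43
  -12 -> 12 -> 17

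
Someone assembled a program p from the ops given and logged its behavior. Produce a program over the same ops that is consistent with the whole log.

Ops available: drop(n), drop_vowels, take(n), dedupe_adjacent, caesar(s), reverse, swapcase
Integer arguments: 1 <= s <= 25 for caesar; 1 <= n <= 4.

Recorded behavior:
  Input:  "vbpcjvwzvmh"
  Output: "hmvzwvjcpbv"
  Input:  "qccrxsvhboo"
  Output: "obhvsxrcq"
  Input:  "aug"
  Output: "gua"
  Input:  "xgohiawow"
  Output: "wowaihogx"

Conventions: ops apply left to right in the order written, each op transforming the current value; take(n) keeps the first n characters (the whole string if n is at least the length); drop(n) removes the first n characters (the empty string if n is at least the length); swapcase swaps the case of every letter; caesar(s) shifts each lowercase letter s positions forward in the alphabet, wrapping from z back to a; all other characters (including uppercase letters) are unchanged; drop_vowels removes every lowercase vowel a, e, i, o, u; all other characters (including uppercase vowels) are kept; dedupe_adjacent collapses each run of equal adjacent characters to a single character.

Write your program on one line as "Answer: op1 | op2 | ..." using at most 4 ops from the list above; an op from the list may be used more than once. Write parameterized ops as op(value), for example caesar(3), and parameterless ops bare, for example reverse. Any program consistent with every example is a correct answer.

swapcase | reverse | swapcase | dedupe_adjacent

Check, running the answer program on each example:
  "vbpcjvwzvmh" -> "VBPCJVWZVMH" -> "HMVZWVJCPBV" -> "hmvzwvjcpbv" -> "hmvzwvjcpbv"
  "qccrxsvhboo" -> "QCCRXSVHBOO" -> "OOBHVSXRCCQ" -> "oobhvsxrccq" -> "obhvsxrcq"
  "aug" -> "AUG" -> "GUA" -> "gua" -> "gua"
  "xgohiawow" -> "XGOHIAWOW" -> "WOWAIHOGX" -> "wowaihogx" -> "wowaihogx"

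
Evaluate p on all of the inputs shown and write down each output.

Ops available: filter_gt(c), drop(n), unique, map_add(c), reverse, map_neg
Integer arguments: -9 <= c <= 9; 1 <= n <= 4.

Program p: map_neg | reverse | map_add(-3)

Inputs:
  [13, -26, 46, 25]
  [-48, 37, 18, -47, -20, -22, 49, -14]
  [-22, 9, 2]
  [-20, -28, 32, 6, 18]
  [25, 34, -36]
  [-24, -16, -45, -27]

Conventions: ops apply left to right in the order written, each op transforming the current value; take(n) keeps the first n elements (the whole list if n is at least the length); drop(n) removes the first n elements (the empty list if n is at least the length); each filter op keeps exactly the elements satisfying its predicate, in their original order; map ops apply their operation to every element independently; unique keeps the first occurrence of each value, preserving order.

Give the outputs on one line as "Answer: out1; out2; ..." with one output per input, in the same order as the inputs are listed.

[-28, -49, 23, -16]; [11, -52, 19, 17, 44, -21, -40, 45]; [-5, -12, 19]; [-21, -9, -35, 25, 17]; [33, -37, -28]; [24, 42, 13, 21]

Execution, op by op:
  [13, -26, 46, 25] -> [-13, 26, -46, -25] -> [-25, -46, 26, -13] -> [-28, -49, 23, -16]
  [-48, 37, 18, -47, -20, -22, 49, -14] -> [48, -37, -18, 47, 20, 22, -49, 14] -> [14, -49, 22, 20, 47, -18, -37, 48] -> [11, -52, 19, 17, 44, -21, -40, 45]
  [-22, 9, 2] -> [22, -9, -2] -> [-2, -9, 22] -> [-5, -12, 19]
  [-20, -28, 32, 6, 18] -> [20, 28, -32, -6, -18] -> [-18, -6, -32, 28, 20] -> [-21, -9, -35, 25, 17]
  [25, 34, -36] -> [-25, -34, 36] -> [36, -34, -25] -> [33, -37, -28]
  [-24, -16, -45, -27] -> [24, 16, 45, 27] -> [27, 45, 16, 24] -> [24, 42, 13, 21]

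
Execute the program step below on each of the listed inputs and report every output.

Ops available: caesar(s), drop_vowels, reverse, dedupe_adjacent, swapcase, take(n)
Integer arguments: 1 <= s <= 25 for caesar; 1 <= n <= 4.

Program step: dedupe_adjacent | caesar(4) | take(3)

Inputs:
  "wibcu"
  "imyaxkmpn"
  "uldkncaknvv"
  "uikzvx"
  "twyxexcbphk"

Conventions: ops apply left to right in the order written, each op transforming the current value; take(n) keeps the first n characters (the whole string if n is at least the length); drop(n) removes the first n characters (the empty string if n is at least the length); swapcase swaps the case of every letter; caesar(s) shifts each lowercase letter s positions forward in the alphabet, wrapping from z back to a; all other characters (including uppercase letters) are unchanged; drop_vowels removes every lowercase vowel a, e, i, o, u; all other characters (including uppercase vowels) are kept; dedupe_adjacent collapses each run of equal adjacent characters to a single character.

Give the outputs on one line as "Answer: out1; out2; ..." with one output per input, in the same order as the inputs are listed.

Execution, op by op:
  "wibcu" -> "wibcu" -> "amfgy" -> "amf"
  "imyaxkmpn" -> "imyaxkmpn" -> "mqceboqtr" -> "mqc"
  "uldkncaknvv" -> "uldkncaknv" -> "yphorgeorz" -> "yph"
  "uikzvx" -> "uikzvx" -> "ymodzb" -> "ymo"
  "twyxexcbphk" -> "twyxexcbphk" -> "xacbibgftlo" -> "xac"

"amf"; "mqc"; "yph"; "ymo"; "xac"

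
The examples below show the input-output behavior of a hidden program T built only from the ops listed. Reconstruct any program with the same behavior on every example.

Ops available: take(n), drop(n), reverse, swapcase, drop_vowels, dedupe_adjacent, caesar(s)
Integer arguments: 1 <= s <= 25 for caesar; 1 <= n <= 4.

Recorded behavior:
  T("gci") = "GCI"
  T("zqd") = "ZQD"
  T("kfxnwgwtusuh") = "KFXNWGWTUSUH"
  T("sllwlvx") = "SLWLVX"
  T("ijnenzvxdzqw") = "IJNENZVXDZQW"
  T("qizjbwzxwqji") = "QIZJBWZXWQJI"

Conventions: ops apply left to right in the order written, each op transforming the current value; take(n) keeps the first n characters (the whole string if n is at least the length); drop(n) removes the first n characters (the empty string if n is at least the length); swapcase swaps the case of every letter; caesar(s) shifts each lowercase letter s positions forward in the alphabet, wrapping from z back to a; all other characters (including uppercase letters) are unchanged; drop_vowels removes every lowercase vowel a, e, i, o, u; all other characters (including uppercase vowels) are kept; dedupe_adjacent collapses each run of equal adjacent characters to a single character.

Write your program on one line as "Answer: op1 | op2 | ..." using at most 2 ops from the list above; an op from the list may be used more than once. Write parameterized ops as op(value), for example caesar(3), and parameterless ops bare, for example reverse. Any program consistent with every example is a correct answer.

swapcase | dedupe_adjacent

Check, running the answer program on each example:
  "gci" -> "GCI" -> "GCI"
  "zqd" -> "ZQD" -> "ZQD"
  "kfxnwgwtusuh" -> "KFXNWGWTUSUH" -> "KFXNWGWTUSUH"
  "sllwlvx" -> "SLLWLVX" -> "SLWLVX"
  "ijnenzvxdzqw" -> "IJNENZVXDZQW" -> "IJNENZVXDZQW"
  "qizjbwzxwqji" -> "QIZJBWZXWQJI" -> "QIZJBWZXWQJI"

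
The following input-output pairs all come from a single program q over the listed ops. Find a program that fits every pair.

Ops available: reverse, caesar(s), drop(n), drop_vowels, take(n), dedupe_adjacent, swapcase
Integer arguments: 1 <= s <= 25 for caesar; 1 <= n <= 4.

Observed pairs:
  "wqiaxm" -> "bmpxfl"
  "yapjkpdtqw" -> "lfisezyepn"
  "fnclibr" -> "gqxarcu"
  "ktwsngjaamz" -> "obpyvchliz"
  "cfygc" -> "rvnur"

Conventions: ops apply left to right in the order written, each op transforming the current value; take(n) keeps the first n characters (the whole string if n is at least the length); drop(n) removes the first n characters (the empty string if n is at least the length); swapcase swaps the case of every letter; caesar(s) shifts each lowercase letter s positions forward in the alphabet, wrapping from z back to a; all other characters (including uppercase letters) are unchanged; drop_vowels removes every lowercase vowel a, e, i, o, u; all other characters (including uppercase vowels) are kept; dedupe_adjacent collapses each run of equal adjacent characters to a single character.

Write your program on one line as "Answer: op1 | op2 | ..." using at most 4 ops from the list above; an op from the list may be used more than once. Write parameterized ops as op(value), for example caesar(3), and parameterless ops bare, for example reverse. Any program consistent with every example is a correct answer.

dedupe_adjacent | reverse | caesar(15)

Check, running the answer program on each example:
  "wqiaxm" -> "wqiaxm" -> "mxaiqw" -> "bmpxfl"
  "yapjkpdtqw" -> "yapjkpdtqw" -> "wqtdpkjpay" -> "lfisezyepn"
  "fnclibr" -> "fnclibr" -> "rbilcnf" -> "gqxarcu"
  "ktwsngjaamz" -> "ktwsngjamz" -> "zmajgnswtk" -> "obpyvchliz"
  "cfygc" -> "cfygc" -> "cgyfc" -> "rvnur"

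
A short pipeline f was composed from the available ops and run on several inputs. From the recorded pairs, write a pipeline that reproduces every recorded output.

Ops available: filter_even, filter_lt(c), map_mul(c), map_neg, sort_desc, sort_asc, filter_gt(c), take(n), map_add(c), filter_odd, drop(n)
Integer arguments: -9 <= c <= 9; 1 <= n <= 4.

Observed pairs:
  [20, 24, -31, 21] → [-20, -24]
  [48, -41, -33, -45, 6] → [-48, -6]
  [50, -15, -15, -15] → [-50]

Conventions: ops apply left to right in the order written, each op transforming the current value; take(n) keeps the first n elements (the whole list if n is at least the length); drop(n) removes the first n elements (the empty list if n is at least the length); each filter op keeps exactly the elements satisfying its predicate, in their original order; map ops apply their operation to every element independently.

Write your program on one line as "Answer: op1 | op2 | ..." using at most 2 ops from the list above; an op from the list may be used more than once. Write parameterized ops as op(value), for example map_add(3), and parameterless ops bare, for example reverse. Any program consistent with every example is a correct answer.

filter_even | map_neg

Check, running the answer program on each example:
  [20, 24, -31, 21] -> [20, 24] -> [-20, -24]
  [48, -41, -33, -45, 6] -> [48, 6] -> [-48, -6]
  [50, -15, -15, -15] -> [50] -> [-50]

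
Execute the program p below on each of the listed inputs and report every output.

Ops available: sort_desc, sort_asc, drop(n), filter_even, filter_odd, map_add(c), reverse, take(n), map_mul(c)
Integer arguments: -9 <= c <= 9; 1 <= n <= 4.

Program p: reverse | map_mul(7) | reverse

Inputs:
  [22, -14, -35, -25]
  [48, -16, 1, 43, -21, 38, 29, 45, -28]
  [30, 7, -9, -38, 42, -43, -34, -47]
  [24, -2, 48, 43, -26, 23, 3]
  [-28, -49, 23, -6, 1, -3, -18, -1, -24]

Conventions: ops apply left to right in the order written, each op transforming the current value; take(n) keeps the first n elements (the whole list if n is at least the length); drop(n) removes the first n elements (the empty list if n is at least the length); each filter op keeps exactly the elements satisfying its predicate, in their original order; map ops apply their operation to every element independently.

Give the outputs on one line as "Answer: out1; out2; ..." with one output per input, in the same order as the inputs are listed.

Execution, op by op:
  [22, -14, -35, -25] -> [-25, -35, -14, 22] -> [-175, -245, -98, 154] -> [154, -98, -245, -175]
  [48, -16, 1, 43, -21, 38, 29, 45, -28] -> [-28, 45, 29, 38, -21, 43, 1, -16, 48] -> [-196, 315, 203, 266, -147, 301, 7, -112, 336] -> [336, -112, 7, 301, -147, 266, 203, 315, -196]
  [30, 7, -9, -38, 42, -43, -34, -47] -> [-47, -34, -43, 42, -38, -9, 7, 30] -> [-329, -238, -301, 294, -266, -63, 49, 210] -> [210, 49, -63, -266, 294, -301, -238, -329]
  [24, -2, 48, 43, -26, 23, 3] -> [3, 23, -26, 43, 48, -2, 24] -> [21, 161, -182, 301, 336, -14, 168] -> [168, -14, 336, 301, -182, 161, 21]
  [-28, -49, 23, -6, 1, -3, -18, -1, -24] -> [-24, -1, -18, -3, 1, -6, 23, -49, -28] -> [-168, -7, -126, -21, 7, -42, 161, -343, -196] -> [-196, -343, 161, -42, 7, -21, -126, -7, -168]

[154, -98, -245, -175]; [336, -112, 7, 301, -147, 266, 203, 315, -196]; [210, 49, -63, -266, 294, -301, -238, -329]; [168, -14, 336, 301, -182, 161, 21]; [-196, -343, 161, -42, 7, -21, -126, -7, -168]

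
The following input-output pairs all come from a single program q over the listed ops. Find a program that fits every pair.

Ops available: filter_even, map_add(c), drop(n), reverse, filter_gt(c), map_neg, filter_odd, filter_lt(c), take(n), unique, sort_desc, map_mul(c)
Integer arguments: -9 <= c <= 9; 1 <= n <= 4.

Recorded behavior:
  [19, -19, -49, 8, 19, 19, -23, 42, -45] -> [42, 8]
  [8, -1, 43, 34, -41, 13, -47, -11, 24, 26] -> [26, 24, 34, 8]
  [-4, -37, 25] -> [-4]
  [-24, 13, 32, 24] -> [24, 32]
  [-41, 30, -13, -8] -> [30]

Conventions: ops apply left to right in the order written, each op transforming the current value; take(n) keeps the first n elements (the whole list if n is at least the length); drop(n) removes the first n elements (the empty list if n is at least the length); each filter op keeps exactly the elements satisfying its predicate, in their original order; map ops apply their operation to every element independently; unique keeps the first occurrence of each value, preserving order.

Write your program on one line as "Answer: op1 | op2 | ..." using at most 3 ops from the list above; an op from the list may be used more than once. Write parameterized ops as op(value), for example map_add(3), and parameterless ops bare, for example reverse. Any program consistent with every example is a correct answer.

filter_even | filter_gt(-5) | reverse

Check, running the answer program on each example:
  [19, -19, -49, 8, 19, 19, -23, 42, -45] -> [8, 42] -> [8, 42] -> [42, 8]
  [8, -1, 43, 34, -41, 13, -47, -11, 24, 26] -> [8, 34, 24, 26] -> [8, 34, 24, 26] -> [26, 24, 34, 8]
  [-4, -37, 25] -> [-4] -> [-4] -> [-4]
  [-24, 13, 32, 24] -> [-24, 32, 24] -> [32, 24] -> [24, 32]
  [-41, 30, -13, -8] -> [30, -8] -> [30] -> [30]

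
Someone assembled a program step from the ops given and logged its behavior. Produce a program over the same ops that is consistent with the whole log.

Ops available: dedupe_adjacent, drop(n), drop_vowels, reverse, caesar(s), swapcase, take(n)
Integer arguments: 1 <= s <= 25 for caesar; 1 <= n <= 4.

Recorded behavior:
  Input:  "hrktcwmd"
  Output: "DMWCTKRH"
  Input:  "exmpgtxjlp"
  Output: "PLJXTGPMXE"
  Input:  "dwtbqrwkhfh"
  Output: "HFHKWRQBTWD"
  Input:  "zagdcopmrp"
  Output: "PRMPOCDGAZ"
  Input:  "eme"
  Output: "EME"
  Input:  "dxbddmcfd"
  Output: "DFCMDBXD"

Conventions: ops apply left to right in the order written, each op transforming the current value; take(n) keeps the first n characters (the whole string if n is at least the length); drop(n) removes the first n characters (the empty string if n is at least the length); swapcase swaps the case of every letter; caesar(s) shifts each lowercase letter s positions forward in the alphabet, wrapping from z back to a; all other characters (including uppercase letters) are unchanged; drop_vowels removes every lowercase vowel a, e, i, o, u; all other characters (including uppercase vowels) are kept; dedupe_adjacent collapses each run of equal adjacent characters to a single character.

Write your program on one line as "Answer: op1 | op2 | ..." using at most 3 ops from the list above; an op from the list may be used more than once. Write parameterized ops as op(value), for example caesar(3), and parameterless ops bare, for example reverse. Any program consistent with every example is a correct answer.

dedupe_adjacent | reverse | swapcase

Check, running the answer program on each example:
  "hrktcwmd" -> "hrktcwmd" -> "dmwctkrh" -> "DMWCTKRH"
  "exmpgtxjlp" -> "exmpgtxjlp" -> "pljxtgpmxe" -> "PLJXTGPMXE"
  "dwtbqrwkhfh" -> "dwtbqrwkhfh" -> "hfhkwrqbtwd" -> "HFHKWRQBTWD"
  "zagdcopmrp" -> "zagdcopmrp" -> "prmpocdgaz" -> "PRMPOCDGAZ"
  "eme" -> "eme" -> "eme" -> "EME"
  "dxbddmcfd" -> "dxbdmcfd" -> "dfcmdbxd" -> "DFCMDBXD"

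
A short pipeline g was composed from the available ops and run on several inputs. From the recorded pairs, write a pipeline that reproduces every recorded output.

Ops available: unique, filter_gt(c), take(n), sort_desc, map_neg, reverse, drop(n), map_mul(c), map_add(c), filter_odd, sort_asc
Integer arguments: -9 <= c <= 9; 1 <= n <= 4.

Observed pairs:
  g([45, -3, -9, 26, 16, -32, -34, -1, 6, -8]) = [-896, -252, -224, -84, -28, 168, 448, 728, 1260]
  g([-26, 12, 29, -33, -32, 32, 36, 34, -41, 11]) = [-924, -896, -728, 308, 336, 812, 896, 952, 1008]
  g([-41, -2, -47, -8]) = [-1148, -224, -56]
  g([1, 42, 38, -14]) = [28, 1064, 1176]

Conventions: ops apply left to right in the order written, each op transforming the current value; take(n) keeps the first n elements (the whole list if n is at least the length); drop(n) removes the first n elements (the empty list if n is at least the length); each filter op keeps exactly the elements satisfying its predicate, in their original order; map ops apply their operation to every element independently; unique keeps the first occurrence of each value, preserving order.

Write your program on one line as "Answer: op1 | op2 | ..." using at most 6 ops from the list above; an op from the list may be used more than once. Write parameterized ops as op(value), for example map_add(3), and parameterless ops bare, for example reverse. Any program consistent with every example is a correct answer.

map_mul(-7) | map_mul(4) | sort_asc | sort_desc | map_neg | drop(1)

Check, running the answer program on each example:
  [45, -3, -9, 26, 16, -32, -34, -1, 6, -8] -> [-315, 21, 63, -182, -112, 224, 238, 7, -42, 56] -> [-1260, 84, 252, -728, -448, 896, 952, 28, -168, 224] -> [-1260, -728, -448, -168, 28, 84, 224, 252, 896, 952] -> [952, 896, 252, 224, 84, 28, -168, -448, -728, -1260] -> [-952, -896, -252, -224, -84, -28, 168, 448, 728, 1260] -> [-896, -252, -224, -84, -28, 168, 448, 728, 1260]
  [-26, 12, 29, -33, -32, 32, 36, 34, -41, 11] -> [182, -84, -203, 231, 224, -224, -252, -238, 287, -77] -> [728, -336, -812, 924, 896, -896, -1008, -952, 1148, -308] -> [-1008, -952, -896, -812, -336, -308, 728, 896, 924, 1148] -> [1148, 924, 896, 728, -308, -336, -812, -896, -952, -1008] -> [-1148, -924, -896, -728, 308, 336, 812, 896, 952, 1008] -> [-924, -896, -728, 308, 336, 812, 896, 952, 1008]
  [-41, -2, -47, -8] -> [287, 14, 329, 56] -> [1148, 56, 1316, 224] -> [56, 224, 1148, 1316] -> [1316, 1148, 224, 56] -> [-1316, -1148, -224, -56] -> [-1148, -224, -56]
  [1, 42, 38, -14] -> [-7, -294, -266, 98] -> [-28, -1176, -1064, 392] -> [-1176, -1064, -28, 392] -> [392, -28, -1064, -1176] -> [-392, 28, 1064, 1176] -> [28, 1064, 1176]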